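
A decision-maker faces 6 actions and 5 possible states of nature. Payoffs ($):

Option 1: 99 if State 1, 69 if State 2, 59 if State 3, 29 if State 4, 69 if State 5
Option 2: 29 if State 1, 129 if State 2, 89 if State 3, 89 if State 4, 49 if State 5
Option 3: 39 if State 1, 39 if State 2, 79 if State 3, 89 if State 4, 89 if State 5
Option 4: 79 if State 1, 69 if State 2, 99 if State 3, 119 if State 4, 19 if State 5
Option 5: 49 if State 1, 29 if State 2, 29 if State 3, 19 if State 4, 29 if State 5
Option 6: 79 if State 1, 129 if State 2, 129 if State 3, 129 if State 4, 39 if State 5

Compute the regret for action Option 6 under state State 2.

0

Best payoff under State 2 is 129.
Regret = 129 − 129 = 0.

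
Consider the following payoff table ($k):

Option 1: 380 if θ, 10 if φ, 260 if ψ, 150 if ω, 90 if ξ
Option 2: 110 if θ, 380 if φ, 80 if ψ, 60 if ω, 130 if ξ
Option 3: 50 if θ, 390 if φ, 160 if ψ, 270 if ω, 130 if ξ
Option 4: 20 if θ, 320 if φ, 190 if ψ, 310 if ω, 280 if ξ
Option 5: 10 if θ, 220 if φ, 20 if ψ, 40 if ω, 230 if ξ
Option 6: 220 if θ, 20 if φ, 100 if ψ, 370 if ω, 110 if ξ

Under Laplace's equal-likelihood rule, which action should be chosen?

Row averages: Option 1=178, Option 2=152, Option 3=200, Option 4=224, Option 5=104, Option 6=164
Highest average = 224 → Option 4.

Option 4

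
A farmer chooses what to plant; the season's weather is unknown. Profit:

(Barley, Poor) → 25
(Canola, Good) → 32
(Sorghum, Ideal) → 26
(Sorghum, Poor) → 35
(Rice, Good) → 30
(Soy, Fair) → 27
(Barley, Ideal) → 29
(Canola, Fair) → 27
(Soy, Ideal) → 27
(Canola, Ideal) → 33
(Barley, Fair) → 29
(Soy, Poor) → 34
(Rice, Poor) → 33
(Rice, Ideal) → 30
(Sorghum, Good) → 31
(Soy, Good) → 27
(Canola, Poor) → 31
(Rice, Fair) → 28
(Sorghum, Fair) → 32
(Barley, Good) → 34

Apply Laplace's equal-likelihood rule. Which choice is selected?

Sorghum

Row averages: Canola=30.75, Rice=30.25, Barley=29.25, Sorghum=31, Soy=28.75
Highest average = 31 → Sorghum.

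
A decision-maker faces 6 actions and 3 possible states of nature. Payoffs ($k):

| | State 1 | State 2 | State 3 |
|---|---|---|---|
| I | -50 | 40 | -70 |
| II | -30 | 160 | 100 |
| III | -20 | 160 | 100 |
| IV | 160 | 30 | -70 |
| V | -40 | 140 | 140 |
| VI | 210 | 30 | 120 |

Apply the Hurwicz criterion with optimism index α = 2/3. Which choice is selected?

VI

I: 2/3·40 + 1/3·(-70) = 10/3
II: 2/3·160 + 1/3·(-30) = 290/3
III: 2/3·160 + 1/3·(-20) = 100
IV: 2/3·160 + 1/3·(-70) = 250/3
V: 2/3·140 + 1/3·(-40) = 80
VI: 2/3·210 + 1/3·30 = 150
Highest Hurwicz score = 150 → VI.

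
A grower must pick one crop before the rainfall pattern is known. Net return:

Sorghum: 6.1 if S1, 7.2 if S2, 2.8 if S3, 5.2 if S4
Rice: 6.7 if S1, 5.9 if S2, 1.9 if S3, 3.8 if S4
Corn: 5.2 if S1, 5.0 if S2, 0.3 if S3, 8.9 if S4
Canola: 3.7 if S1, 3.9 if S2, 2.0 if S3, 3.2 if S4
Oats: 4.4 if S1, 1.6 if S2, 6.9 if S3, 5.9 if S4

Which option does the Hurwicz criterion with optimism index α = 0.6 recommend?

Sorghum: 0.6·7.2 + 0.4·2.8 = 5.44
Rice: 0.6·6.7 + 0.4·1.9 = 4.78
Corn: 0.6·8.9 + 0.4·0.3 = 5.46
Canola: 0.6·3.9 + 0.4·2.0 = 3.14
Oats: 0.6·6.9 + 0.4·1.6 = 4.78
Highest Hurwicz score = 5.46 → Corn.

Corn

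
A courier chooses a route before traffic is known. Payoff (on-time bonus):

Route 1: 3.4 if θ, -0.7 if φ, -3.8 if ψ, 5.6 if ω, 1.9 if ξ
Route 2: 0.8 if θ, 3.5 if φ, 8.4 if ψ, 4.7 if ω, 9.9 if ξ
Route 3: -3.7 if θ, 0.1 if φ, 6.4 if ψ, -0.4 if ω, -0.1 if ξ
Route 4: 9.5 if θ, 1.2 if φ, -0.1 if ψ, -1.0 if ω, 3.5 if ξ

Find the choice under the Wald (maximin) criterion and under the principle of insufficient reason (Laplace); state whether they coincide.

maximin → Route 2; laplace → Route 2 (agree)

Row minima: Route 1=-3.8, Route 2=0.8, Route 3=-3.7, Route 4=-1.0
Best worst-case = 0.8 → Route 2.
Row averages: Route 1=1.28, Route 2=5.46, Route 3=0.46, Route 4=2.62
Highest average = 5.46 → Route 2.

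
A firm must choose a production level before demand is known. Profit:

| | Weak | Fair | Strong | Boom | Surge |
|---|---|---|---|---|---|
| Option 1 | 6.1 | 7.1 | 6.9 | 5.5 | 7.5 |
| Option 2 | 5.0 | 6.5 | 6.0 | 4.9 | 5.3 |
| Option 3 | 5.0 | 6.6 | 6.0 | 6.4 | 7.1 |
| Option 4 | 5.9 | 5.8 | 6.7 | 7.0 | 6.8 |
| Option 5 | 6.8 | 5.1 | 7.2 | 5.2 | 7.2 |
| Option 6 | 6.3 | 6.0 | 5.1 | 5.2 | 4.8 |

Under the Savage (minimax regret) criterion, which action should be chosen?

Option 4

Column bests: Weak=6.8, Fair=7.1, Strong=7.2, Boom=7.0, Surge=7.5.
Option 1 regrets: 0.7, 0.0, 0.3, 1.5, 0.0 → max 1.5
Option 2 regrets: 1.8, 0.6, 1.2, 2.1, 2.2 → max 2.2
Option 3 regrets: 1.8, 0.5, 1.2, 0.6, 0.4 → max 1.8
Option 4 regrets: 0.9, 1.3, 0.5, 0.0, 0.7 → max 1.3
Option 5 regrets: 0.0, 2.0, 0.0, 1.8, 0.3 → max 2.0
Option 6 regrets: 0.5, 1.1, 2.1, 1.8, 2.7 → max 2.7
Smallest max regret = 1.3 → Option 4.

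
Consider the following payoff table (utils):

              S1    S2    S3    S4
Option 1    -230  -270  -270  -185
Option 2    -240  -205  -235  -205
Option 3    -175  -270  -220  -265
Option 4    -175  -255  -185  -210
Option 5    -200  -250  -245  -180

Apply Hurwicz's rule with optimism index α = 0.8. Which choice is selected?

Option 1: 0.8·(-185) + 0.2·(-270) = -202
Option 2: 0.8·(-205) + 0.2·(-240) = -212
Option 3: 0.8·(-175) + 0.2·(-270) = -194
Option 4: 0.8·(-175) + 0.2·(-255) = -191
Option 5: 0.8·(-180) + 0.2·(-250) = -194
Highest Hurwicz score = -191 → Option 4.

Option 4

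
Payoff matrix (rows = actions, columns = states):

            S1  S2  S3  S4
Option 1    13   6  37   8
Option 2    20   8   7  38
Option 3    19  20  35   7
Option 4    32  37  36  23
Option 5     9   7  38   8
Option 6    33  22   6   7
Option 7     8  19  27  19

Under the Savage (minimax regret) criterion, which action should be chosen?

Column bests: S1=33, S2=37, S3=38, S4=38.
Option 1 regrets: 20, 31, 1, 30 → max 31
Option 2 regrets: 13, 29, 31, 0 → max 31
Option 3 regrets: 14, 17, 3, 31 → max 31
Option 4 regrets: 1, 0, 2, 15 → max 15
Option 5 regrets: 24, 30, 0, 30 → max 30
Option 6 regrets: 0, 15, 32, 31 → max 32
Option 7 regrets: 25, 18, 11, 19 → max 25
Smallest max regret = 15 → Option 4.

Option 4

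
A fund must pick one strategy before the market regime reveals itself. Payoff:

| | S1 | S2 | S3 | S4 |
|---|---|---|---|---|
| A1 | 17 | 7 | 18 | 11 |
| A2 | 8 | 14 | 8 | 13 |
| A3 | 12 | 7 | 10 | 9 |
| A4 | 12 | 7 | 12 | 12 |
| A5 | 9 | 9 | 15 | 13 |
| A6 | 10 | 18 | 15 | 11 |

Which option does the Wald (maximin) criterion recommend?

Row minima: A1=7, A2=8, A3=7, A4=7, A5=9, A6=10
Best worst-case = 10 → A6.

A6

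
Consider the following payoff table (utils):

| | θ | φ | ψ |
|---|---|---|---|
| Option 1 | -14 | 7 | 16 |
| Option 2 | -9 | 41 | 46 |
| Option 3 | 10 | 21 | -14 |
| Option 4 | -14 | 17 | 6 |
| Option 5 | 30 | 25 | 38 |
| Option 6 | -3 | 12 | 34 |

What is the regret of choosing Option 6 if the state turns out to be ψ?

Best payoff under ψ is 46.
Regret = 46 − 34 = 12.

12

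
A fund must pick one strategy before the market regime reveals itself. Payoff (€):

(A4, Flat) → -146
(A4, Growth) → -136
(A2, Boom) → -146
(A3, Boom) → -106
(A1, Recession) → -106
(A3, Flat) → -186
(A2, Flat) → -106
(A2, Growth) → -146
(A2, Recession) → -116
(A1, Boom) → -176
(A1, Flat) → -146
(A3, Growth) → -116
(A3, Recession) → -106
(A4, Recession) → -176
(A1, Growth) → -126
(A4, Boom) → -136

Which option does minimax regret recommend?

Column bests: Recession=-106, Flat=-106, Growth=-116, Boom=-106.
A1 regrets: 0, 40, 10, 70 → max 70
A2 regrets: 10, 0, 30, 40 → max 40
A3 regrets: 0, 80, 0, 0 → max 80
A4 regrets: 70, 40, 20, 30 → max 70
Smallest max regret = 40 → A2.

A2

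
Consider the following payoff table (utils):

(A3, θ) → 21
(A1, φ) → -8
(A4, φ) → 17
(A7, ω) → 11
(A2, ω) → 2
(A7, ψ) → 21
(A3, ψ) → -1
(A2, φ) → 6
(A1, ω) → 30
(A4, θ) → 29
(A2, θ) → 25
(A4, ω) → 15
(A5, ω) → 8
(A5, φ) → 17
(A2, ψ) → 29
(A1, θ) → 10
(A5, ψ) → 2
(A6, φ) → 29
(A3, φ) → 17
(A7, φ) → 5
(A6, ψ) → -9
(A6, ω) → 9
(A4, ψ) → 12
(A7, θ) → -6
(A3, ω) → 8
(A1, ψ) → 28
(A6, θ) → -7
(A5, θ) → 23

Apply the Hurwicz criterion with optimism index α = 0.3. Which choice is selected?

A4

A1: 0.3·30 + 0.7·(-8) = 3.4
A2: 0.3·29 + 0.7·2 = 10.1
A3: 0.3·21 + 0.7·(-1) = 5.6
A4: 0.3·29 + 0.7·12 = 17.1
A5: 0.3·23 + 0.7·2 = 8.3
A6: 0.3·29 + 0.7·(-9) = 2.4
A7: 0.3·21 + 0.7·(-6) = 2.1
Highest Hurwicz score = 17.1 → A4.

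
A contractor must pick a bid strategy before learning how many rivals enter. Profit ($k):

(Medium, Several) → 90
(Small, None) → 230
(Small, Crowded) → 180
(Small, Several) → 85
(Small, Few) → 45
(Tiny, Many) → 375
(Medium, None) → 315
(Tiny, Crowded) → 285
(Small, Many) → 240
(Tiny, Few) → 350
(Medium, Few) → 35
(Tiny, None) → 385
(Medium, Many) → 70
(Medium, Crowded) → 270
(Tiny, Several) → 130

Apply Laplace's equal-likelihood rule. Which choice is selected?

Row averages: Tiny=305, Small=156, Medium=156
Highest average = 305 → Tiny.

Tiny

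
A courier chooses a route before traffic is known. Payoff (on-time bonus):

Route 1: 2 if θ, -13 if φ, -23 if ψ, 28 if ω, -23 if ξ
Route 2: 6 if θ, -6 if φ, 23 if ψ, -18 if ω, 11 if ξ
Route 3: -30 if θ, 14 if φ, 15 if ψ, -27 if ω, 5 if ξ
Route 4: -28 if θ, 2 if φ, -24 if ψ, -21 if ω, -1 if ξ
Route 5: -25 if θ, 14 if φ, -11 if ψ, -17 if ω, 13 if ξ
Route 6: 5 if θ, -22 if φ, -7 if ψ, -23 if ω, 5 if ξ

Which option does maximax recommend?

Row maxima: Route 1=28, Route 2=23, Route 3=15, Route 4=2, Route 5=14, Route 6=5
Best best-case = 28 → Route 1.

Route 1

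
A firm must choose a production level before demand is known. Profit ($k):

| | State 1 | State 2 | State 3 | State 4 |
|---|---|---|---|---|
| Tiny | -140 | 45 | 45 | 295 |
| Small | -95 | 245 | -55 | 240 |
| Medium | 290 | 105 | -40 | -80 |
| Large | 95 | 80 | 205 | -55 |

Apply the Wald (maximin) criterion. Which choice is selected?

Large

Row minima: Tiny=-140, Small=-95, Medium=-80, Large=-55
Best worst-case = -55 → Large.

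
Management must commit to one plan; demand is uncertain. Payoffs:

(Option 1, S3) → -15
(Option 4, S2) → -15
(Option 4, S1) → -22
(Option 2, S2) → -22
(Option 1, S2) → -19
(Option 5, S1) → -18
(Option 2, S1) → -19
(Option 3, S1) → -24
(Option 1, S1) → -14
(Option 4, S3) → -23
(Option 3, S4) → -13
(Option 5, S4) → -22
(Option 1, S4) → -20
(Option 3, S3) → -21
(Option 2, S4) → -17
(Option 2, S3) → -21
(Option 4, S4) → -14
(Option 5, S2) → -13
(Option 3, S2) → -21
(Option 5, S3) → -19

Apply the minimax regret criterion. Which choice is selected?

Option 1

Column bests: S1=-14, S2=-13, S3=-15, S4=-13.
Option 1 regrets: 0, 6, 0, 7 → max 7
Option 2 regrets: 5, 9, 6, 4 → max 9
Option 3 regrets: 10, 8, 6, 0 → max 10
Option 4 regrets: 8, 2, 8, 1 → max 8
Option 5 regrets: 4, 0, 4, 9 → max 9
Smallest max regret = 7 → Option 1.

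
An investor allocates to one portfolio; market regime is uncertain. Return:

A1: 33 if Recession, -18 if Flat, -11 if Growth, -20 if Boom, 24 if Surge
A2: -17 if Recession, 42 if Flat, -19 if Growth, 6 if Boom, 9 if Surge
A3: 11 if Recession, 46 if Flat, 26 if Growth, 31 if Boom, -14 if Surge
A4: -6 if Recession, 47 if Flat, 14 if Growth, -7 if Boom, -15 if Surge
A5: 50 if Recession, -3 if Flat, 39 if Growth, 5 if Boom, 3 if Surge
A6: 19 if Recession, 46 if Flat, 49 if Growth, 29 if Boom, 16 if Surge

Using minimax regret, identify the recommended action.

Column bests: Recession=50, Flat=47, Growth=49, Boom=31, Surge=24.
A1 regrets: 17, 65, 60, 51, 0 → max 65
A2 regrets: 67, 5, 68, 25, 15 → max 68
A3 regrets: 39, 1, 23, 0, 38 → max 39
A4 regrets: 56, 0, 35, 38, 39 → max 56
A5 regrets: 0, 50, 10, 26, 21 → max 50
A6 regrets: 31, 1, 0, 2, 8 → max 31
Smallest max regret = 31 → A6.

A6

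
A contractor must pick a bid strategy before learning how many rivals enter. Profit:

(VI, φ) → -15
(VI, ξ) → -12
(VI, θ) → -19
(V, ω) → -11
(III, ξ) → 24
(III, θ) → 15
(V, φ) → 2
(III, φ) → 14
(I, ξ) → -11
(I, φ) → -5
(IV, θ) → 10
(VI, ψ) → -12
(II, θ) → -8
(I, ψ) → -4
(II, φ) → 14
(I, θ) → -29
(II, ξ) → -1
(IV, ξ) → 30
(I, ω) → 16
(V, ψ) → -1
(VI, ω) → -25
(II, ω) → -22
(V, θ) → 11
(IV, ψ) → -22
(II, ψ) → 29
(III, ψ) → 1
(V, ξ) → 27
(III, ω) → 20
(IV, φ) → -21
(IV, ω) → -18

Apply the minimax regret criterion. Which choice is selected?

Column bests: θ=15, φ=14, ψ=29, ω=20, ξ=30.
I regrets: 44, 19, 33, 4, 41 → max 44
II regrets: 23, 0, 0, 42, 31 → max 42
III regrets: 0, 0, 28, 0, 6 → max 28
IV regrets: 5, 35, 51, 38, 0 → max 51
V regrets: 4, 12, 30, 31, 3 → max 31
VI regrets: 34, 29, 41, 45, 42 → max 45
Smallest max regret = 28 → III.

III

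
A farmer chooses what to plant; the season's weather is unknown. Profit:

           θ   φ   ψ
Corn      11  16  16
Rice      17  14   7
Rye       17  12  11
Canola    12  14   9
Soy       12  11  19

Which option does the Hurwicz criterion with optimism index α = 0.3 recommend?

Soy

Corn: 0.3·16 + 0.7·11 = 12.5
Rice: 0.3·17 + 0.7·7 = 10
Rye: 0.3·17 + 0.7·11 = 12.8
Canola: 0.3·14 + 0.7·9 = 10.5
Soy: 0.3·19 + 0.7·11 = 13.4
Highest Hurwicz score = 13.4 → Soy.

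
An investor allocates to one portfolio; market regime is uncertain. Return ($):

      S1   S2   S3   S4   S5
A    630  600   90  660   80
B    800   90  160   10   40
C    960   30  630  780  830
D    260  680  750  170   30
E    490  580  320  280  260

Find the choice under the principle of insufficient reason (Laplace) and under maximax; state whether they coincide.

laplace → C; maximax → C (agree)

Row averages: A=412, B=220, C=646, D=378, E=386
Highest average = 646 → C.
Row maxima: A=660, B=800, C=960, D=750, E=580
Best best-case = 960 → C.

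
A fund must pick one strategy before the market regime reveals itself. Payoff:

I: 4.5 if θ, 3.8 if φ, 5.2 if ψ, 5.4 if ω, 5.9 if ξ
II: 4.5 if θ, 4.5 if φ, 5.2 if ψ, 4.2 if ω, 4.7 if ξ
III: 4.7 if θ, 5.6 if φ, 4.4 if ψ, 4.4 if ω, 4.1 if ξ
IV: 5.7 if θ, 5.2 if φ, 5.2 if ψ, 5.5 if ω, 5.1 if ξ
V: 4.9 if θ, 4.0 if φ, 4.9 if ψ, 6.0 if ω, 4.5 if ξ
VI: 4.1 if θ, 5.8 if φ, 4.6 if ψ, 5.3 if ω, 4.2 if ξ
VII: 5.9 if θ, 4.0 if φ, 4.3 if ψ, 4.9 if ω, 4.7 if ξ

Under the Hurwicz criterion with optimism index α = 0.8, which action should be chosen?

I: 0.8·5.9 + 0.2·3.8 = 5.48
II: 0.8·5.2 + 0.2·4.2 = 5
III: 0.8·5.6 + 0.2·4.1 = 5.3
IV: 0.8·5.7 + 0.2·5.1 = 5.58
V: 0.8·6.0 + 0.2·4.0 = 5.6
VI: 0.8·5.8 + 0.2·4.1 = 5.46
VII: 0.8·5.9 + 0.2·4.0 = 5.52
Highest Hurwicz score = 5.6 → V.

V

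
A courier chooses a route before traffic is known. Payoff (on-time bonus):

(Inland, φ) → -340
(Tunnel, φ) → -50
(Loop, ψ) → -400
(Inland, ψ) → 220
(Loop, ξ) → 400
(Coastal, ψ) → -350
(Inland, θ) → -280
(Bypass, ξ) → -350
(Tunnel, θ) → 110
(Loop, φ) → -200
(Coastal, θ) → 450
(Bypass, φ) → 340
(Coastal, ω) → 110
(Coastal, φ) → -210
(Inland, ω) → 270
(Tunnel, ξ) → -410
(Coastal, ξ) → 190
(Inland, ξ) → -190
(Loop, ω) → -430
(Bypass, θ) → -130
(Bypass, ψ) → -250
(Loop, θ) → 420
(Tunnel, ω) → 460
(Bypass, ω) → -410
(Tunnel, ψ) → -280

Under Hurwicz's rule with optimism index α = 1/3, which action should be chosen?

Loop: 1/3·420 + 2/3·(-430) = -440/3
Tunnel: 1/3·460 + 2/3·(-410) = -120
Coastal: 1/3·450 + 2/3·(-350) = -250/3
Inland: 1/3·270 + 2/3·(-340) = -410/3
Bypass: 1/3·340 + 2/3·(-410) = -160
Highest Hurwicz score = -250/3 → Coastal.

Coastal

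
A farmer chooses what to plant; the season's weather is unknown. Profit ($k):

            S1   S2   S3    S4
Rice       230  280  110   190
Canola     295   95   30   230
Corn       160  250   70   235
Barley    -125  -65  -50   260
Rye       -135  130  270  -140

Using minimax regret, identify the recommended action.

Rice

Column bests: S1=295, S2=280, S3=270, S4=260.
Rice regrets: 65, 0, 160, 70 → max 160
Canola regrets: 0, 185, 240, 30 → max 240
Corn regrets: 135, 30, 200, 25 → max 200
Barley regrets: 420, 345, 320, 0 → max 420
Rye regrets: 430, 150, 0, 400 → max 430
Smallest max regret = 160 → Rice.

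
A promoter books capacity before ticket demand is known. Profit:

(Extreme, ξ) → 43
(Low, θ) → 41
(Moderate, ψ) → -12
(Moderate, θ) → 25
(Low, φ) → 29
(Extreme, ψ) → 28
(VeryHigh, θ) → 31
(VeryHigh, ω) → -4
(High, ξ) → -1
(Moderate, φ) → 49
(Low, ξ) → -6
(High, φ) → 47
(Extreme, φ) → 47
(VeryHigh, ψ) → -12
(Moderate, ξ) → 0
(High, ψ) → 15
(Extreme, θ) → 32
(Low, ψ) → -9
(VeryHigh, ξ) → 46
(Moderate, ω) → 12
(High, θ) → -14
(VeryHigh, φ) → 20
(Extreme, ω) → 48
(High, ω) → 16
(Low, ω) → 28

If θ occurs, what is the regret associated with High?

Best payoff under θ is 41.
Regret = 41 − (-14) = 55.

55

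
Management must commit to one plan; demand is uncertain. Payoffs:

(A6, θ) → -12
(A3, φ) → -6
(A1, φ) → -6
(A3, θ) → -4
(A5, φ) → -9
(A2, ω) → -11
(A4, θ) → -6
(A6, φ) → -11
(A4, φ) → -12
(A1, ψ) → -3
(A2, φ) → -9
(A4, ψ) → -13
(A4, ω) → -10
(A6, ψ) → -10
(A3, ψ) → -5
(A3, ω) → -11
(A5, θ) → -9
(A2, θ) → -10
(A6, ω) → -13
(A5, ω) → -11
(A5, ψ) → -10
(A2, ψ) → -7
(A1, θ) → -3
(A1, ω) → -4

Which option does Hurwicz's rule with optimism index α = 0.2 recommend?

A1: 0.2·(-3) + 0.8·(-6) = -5.4
A2: 0.2·(-7) + 0.8·(-11) = -10.2
A3: 0.2·(-4) + 0.8·(-11) = -9.6
A4: 0.2·(-6) + 0.8·(-13) = -11.6
A5: 0.2·(-9) + 0.8·(-11) = -10.6
A6: 0.2·(-10) + 0.8·(-13) = -12.4
Highest Hurwicz score = -5.4 → A1.

A1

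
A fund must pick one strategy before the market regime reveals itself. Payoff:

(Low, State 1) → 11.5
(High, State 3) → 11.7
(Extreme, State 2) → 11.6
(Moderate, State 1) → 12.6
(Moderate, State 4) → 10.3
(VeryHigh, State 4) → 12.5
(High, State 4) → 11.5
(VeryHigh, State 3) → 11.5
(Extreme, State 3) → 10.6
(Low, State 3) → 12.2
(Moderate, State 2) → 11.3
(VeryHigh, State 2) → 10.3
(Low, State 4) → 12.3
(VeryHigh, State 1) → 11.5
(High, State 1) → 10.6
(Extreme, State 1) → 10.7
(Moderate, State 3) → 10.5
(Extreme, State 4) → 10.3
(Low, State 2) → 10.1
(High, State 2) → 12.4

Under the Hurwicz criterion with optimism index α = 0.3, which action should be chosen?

Low: 0.3·12.3 + 0.7·10.1 = 10.76
Moderate: 0.3·12.6 + 0.7·10.3 = 10.99
High: 0.3·12.4 + 0.7·10.6 = 11.14
VeryHigh: 0.3·12.5 + 0.7·10.3 = 10.96
Extreme: 0.3·11.6 + 0.7·10.3 = 10.69
Highest Hurwicz score = 11.14 → High.

High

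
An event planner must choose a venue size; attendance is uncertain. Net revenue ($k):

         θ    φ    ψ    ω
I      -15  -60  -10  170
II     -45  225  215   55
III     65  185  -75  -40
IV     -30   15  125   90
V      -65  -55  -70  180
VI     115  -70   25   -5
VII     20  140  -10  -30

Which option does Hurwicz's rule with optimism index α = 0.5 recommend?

I: 0.5·170 + 0.5·(-60) = 55
II: 0.5·225 + 0.5·(-45) = 90
III: 0.5·185 + 0.5·(-75) = 55
IV: 0.5·125 + 0.5·(-30) = 47.5
V: 0.5·180 + 0.5·(-70) = 55
VI: 0.5·115 + 0.5·(-70) = 22.5
VII: 0.5·140 + 0.5·(-30) = 55
Highest Hurwicz score = 90 → II.

II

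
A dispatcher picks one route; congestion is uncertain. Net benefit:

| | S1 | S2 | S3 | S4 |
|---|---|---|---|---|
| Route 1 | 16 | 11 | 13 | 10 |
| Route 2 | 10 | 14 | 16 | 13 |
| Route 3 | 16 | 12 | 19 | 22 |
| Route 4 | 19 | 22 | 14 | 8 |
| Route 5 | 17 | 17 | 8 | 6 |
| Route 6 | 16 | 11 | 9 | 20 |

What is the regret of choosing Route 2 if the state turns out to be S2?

Best payoff under S2 is 22.
Regret = 22 − 14 = 8.

8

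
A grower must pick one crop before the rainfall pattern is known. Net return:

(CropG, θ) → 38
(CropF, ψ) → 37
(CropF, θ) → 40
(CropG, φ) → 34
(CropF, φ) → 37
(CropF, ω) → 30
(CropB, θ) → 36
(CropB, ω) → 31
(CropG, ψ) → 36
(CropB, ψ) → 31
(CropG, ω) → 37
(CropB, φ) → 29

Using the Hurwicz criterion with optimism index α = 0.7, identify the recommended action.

CropF: 0.7·40 + 0.3·30 = 37
CropG: 0.7·38 + 0.3·34 = 36.8
CropB: 0.7·36 + 0.3·29 = 33.9
Highest Hurwicz score = 37 → CropF.

CropF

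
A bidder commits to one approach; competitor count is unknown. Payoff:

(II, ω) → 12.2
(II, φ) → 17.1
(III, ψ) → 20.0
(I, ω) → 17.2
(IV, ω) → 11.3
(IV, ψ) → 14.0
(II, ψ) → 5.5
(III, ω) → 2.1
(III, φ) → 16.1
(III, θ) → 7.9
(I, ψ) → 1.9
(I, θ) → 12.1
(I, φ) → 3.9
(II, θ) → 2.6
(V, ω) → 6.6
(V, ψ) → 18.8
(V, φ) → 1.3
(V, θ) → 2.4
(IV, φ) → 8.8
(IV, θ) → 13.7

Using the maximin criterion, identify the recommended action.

IV

Row minima: I=1.9, II=2.6, III=2.1, IV=8.8, V=1.3
Best worst-case = 8.8 → IV.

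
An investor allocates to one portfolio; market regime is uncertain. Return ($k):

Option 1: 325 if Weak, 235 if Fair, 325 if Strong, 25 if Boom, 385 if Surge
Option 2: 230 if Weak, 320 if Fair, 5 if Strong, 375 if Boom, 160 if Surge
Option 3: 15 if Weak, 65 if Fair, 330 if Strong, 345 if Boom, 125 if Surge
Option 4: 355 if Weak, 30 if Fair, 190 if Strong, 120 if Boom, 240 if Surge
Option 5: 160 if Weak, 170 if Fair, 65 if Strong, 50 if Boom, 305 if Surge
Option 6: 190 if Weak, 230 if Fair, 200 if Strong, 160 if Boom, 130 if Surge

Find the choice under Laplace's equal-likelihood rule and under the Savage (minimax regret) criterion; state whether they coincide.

laplace → Option 1; minimax regret → Option 6 (disagree)

Row averages: Option 1=259, Option 2=218, Option 3=176, Option 4=187, Option 5=150, Option 6=182
Highest average = 259 → Option 1.
Column bests: Weak=355, Fair=320, Strong=330, Boom=375, Surge=385.
Option 1 regrets: 30, 85, 5, 350, 0 → max 350
Option 2 regrets: 125, 0, 325, 0, 225 → max 325
Option 3 regrets: 340, 255, 0, 30, 260 → max 340
Option 4 regrets: 0, 290, 140, 255, 145 → max 290
Option 5 regrets: 195, 150, 265, 325, 80 → max 325
Option 6 regrets: 165, 90, 130, 215, 255 → max 255
Smallest max regret = 255 → Option 6.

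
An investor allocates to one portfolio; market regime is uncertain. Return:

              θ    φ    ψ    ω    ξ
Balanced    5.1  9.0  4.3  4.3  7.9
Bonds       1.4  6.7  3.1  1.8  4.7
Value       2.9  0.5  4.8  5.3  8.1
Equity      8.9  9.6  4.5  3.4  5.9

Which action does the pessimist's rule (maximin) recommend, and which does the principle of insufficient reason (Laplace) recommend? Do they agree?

maximin → Balanced; laplace → Equity (disagree)

Row minima: Balanced=4.3, Bonds=1.4, Value=0.5, Equity=3.4
Best worst-case = 4.3 → Balanced.
Row averages: Balanced=6.12, Bonds=3.54, Value=4.32, Equity=6.46
Highest average = 6.46 → Equity.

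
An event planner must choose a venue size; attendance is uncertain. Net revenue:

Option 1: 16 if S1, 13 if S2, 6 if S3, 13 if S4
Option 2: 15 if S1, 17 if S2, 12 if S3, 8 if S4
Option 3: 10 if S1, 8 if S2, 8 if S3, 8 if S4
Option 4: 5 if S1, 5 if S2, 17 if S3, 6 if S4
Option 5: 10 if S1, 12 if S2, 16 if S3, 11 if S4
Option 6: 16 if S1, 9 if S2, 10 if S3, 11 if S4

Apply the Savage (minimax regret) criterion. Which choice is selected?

Option 2

Column bests: S1=16, S2=17, S3=17, S4=13.
Option 1 regrets: 0, 4, 11, 0 → max 11
Option 2 regrets: 1, 0, 5, 5 → max 5
Option 3 regrets: 6, 9, 9, 5 → max 9
Option 4 regrets: 11, 12, 0, 7 → max 12
Option 5 regrets: 6, 5, 1, 2 → max 6
Option 6 regrets: 0, 8, 7, 2 → max 8
Smallest max regret = 5 → Option 2.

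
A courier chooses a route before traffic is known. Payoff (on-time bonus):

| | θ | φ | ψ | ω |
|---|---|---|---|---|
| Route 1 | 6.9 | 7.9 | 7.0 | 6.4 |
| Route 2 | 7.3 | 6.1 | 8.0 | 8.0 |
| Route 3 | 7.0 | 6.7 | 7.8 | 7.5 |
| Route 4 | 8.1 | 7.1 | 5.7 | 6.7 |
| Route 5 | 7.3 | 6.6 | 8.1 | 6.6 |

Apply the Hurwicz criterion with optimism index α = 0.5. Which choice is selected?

Route 5

Route 1: 0.5·7.9 + 0.5·6.4 = 7.15
Route 2: 0.5·8.0 + 0.5·6.1 = 7.05
Route 3: 0.5·7.8 + 0.5·6.7 = 7.25
Route 4: 0.5·8.1 + 0.5·5.7 = 6.9
Route 5: 0.5·8.1 + 0.5·6.6 = 7.35
Highest Hurwicz score = 7.35 → Route 5.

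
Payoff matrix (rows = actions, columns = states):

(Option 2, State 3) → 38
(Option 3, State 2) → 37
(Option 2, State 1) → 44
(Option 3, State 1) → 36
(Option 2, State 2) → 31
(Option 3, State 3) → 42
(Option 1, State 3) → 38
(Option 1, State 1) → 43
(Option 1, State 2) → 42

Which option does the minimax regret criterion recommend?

Option 1

Column bests: State 1=44, State 2=42, State 3=42.
Option 1 regrets: 1, 0, 4 → max 4
Option 2 regrets: 0, 11, 4 → max 11
Option 3 regrets: 8, 5, 0 → max 8
Smallest max regret = 4 → Option 1.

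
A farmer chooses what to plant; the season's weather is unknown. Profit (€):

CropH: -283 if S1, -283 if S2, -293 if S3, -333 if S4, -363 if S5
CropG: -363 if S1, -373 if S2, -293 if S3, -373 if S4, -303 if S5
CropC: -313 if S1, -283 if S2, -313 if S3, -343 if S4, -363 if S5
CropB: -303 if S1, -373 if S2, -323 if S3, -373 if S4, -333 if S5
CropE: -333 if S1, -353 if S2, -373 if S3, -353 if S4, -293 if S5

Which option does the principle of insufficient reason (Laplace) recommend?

CropH

Row averages: CropH=-311, CropG=-341, CropC=-323, CropB=-341, CropE=-341
Highest average = -311 → CropH.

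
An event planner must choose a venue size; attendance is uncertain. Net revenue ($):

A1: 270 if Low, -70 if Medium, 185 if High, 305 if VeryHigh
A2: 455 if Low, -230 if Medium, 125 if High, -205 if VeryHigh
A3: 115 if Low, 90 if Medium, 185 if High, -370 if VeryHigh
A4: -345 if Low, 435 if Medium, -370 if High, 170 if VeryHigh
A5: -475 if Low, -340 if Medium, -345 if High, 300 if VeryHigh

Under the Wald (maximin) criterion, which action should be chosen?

A1

Row minima: A1=-70, A2=-230, A3=-370, A4=-370, A5=-475
Best worst-case = -70 → A1.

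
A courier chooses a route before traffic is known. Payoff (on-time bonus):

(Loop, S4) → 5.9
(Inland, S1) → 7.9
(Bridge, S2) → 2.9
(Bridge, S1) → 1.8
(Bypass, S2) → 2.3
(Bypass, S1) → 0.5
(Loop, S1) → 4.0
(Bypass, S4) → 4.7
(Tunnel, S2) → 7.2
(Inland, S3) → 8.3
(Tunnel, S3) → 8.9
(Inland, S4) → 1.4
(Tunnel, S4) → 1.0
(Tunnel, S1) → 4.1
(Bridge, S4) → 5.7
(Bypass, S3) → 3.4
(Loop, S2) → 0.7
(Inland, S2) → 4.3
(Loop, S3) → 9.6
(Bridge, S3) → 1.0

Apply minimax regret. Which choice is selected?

Column bests: S1=7.9, S2=7.2, S3=9.6, S4=5.9.
Loop regrets: 3.9, 6.5, 0.0, 0.0 → max 6.5
Bridge regrets: 6.1, 4.3, 8.6, 0.2 → max 8.6
Inland regrets: 0.0, 2.9, 1.3, 4.5 → max 4.5
Bypass regrets: 7.4, 4.9, 6.2, 1.2 → max 7.4
Tunnel regrets: 3.8, 0.0, 0.7, 4.9 → max 4.9
Smallest max regret = 4.5 → Inland.

Inland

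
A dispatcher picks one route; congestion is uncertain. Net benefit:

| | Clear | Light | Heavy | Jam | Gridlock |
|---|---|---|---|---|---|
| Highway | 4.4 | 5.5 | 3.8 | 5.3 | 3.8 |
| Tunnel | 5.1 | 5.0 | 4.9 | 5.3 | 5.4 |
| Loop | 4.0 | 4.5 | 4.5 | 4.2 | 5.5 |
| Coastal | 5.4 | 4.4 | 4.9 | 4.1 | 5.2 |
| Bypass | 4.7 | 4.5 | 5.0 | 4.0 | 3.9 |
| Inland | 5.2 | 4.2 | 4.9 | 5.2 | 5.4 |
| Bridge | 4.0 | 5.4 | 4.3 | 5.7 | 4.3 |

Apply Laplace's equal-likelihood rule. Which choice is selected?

Tunnel

Row averages: Highway=4.56, Tunnel=5.14, Loop=4.54, Coastal=4.8, Bypass=4.42, Inland=4.98, Bridge=4.74
Highest average = 5.14 → Tunnel.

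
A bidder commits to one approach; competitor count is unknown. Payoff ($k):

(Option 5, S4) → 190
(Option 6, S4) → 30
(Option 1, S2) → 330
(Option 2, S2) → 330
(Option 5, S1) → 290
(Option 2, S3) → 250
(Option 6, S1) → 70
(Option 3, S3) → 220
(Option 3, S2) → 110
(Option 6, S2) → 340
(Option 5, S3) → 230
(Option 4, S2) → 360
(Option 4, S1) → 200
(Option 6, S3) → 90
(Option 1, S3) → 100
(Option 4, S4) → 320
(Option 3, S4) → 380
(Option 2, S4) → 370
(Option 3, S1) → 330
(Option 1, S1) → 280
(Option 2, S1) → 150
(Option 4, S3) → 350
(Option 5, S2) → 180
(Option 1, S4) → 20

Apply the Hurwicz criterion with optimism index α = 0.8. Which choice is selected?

Option 4

Option 1: 0.8·330 + 0.2·20 = 268
Option 2: 0.8·370 + 0.2·150 = 326
Option 3: 0.8·380 + 0.2·110 = 326
Option 4: 0.8·360 + 0.2·200 = 328
Option 5: 0.8·290 + 0.2·180 = 268
Option 6: 0.8·340 + 0.2·30 = 278
Highest Hurwicz score = 328 → Option 4.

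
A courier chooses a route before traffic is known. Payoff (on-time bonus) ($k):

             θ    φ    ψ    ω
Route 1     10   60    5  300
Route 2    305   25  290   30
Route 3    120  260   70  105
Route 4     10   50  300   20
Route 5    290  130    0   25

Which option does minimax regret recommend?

Column bests: θ=305, φ=260, ψ=300, ω=300.
Route 1 regrets: 295, 200, 295, 0 → max 295
Route 2 regrets: 0, 235, 10, 270 → max 270
Route 3 regrets: 185, 0, 230, 195 → max 230
Route 4 regrets: 295, 210, 0, 280 → max 295
Route 5 regrets: 15, 130, 300, 275 → max 300
Smallest max regret = 230 → Route 3.

Route 3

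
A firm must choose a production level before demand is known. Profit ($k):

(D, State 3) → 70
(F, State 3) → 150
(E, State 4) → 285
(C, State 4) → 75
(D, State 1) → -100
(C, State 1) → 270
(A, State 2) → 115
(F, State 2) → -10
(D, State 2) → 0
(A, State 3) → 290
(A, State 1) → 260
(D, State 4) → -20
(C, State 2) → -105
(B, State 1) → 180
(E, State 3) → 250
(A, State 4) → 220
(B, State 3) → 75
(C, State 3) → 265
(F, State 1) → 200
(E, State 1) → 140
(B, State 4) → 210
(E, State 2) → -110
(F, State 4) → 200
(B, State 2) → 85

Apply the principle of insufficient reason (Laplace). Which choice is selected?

A

Row averages: A=221.25, B=137.5, C=126.25, D=-12.5, E=141.25, F=135
Highest average = 221.25 → A.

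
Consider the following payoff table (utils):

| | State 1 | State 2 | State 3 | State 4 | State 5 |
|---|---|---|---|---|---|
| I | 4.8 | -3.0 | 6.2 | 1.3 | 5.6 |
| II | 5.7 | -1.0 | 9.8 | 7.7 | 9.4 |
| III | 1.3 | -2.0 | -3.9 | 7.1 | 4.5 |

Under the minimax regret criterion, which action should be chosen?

Column bests: State 1=5.7, State 2=-1.0, State 3=9.8, State 4=7.7, State 5=9.4.
I regrets: 0.9, 2.0, 3.6, 6.4, 3.8 → max 6.4
II regrets: 0.0, 0.0, 0.0, 0.0, 0.0 → max 0.0
III regrets: 4.4, 1.0, 13.7, 0.6, 4.9 → max 13.7
Smallest max regret = 0.0 → II.

II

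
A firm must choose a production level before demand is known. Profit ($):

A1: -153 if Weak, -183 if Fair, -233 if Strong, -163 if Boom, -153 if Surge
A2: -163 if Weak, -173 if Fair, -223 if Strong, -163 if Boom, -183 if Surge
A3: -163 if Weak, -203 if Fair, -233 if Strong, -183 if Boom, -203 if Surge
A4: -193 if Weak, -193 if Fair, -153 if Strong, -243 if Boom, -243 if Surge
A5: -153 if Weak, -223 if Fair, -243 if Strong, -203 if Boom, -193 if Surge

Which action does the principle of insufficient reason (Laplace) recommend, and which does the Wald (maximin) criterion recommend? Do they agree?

laplace → A1; maximin → A2 (disagree)

Row averages: A1=-177, A2=-181, A3=-197, A4=-205, A5=-203
Highest average = -177 → A1.
Row minima: A1=-233, A2=-223, A3=-233, A4=-243, A5=-243
Best worst-case = -223 → A2.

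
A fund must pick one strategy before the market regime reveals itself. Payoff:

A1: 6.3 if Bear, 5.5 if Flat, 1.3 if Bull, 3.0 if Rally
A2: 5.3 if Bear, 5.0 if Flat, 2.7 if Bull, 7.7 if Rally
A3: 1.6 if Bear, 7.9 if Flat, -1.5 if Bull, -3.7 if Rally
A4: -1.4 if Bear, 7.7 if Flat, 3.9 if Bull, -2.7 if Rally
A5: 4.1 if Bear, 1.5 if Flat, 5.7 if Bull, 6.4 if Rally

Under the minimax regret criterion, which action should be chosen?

Column bests: Bear=6.3, Flat=7.9, Bull=5.7, Rally=7.7.
A1 regrets: 0.0, 2.4, 4.4, 4.7 → max 4.7
A2 regrets: 1.0, 2.9, 3.0, 0.0 → max 3.0
A3 regrets: 4.7, 0.0, 7.2, 11.4 → max 11.4
A4 regrets: 7.7, 0.2, 1.8, 10.4 → max 10.4
A5 regrets: 2.2, 6.4, 0.0, 1.3 → max 6.4
Smallest max regret = 3.0 → A2.

A2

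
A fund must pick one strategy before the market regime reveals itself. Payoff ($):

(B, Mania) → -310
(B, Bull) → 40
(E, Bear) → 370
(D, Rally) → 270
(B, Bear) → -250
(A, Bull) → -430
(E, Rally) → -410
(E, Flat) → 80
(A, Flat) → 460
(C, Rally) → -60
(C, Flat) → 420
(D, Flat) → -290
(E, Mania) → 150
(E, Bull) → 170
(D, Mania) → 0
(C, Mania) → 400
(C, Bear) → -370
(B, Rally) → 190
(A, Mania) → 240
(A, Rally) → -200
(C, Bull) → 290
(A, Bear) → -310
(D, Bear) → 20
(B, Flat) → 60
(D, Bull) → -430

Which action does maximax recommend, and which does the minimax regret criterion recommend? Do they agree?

Row maxima: A=460, B=190, C=420, D=270, E=370
Best best-case = 460 → A.
Column bests: Bear=370, Flat=460, Bull=290, Rally=270, Mania=400.
A regrets: 680, 0, 720, 470, 160 → max 720
B regrets: 620, 400, 250, 80, 710 → max 710
C regrets: 740, 40, 0, 330, 0 → max 740
D regrets: 350, 750, 720, 0, 400 → max 750
E regrets: 0, 380, 120, 680, 250 → max 680
Smallest max regret = 680 → E.

maximax → A; minimax regret → E (disagree)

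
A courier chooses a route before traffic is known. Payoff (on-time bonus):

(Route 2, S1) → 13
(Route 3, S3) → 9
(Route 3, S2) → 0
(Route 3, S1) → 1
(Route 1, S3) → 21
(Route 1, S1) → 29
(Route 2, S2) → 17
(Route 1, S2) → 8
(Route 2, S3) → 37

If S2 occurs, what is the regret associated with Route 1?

Best payoff under S2 is 17.
Regret = 17 − 8 = 9.

9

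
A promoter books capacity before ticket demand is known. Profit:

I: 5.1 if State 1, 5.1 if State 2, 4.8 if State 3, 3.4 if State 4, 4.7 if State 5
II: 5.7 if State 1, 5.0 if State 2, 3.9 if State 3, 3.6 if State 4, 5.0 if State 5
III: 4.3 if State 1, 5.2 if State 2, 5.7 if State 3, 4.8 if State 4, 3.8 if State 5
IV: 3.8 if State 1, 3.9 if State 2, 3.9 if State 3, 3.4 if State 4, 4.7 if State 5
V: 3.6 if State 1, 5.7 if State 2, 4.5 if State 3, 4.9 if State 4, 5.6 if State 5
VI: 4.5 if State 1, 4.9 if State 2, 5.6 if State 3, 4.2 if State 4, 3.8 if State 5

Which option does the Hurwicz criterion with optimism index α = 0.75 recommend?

I: 0.75·5.1 + 0.25·3.4 = 4.675
II: 0.75·5.7 + 0.25·3.6 = 5.175
III: 0.75·5.7 + 0.25·3.8 = 5.225
IV: 0.75·4.7 + 0.25·3.4 = 4.375
V: 0.75·5.7 + 0.25·3.6 = 5.175
VI: 0.75·5.6 + 0.25·3.8 = 5.15
Highest Hurwicz score = 5.225 → III.

III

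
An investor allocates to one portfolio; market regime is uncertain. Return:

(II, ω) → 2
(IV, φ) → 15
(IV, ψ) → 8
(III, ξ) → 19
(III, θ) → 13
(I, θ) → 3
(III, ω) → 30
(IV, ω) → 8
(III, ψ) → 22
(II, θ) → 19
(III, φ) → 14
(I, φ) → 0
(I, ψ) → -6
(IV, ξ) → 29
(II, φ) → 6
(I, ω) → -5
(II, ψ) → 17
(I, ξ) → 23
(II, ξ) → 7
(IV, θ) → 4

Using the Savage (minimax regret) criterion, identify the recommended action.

Column bests: θ=19, φ=15, ψ=22, ω=30, ξ=29.
I regrets: 16, 15, 28, 35, 6 → max 35
II regrets: 0, 9, 5, 28, 22 → max 28
III regrets: 6, 1, 0, 0, 10 → max 10
IV regrets: 15, 0, 14, 22, 0 → max 22
Smallest max regret = 10 → III.

III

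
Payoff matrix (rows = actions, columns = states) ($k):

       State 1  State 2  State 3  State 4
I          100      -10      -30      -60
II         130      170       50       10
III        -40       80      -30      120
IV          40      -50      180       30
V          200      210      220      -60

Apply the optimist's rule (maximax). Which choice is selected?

Row maxima: I=100, II=170, III=120, IV=180, V=220
Best best-case = 220 → V.

V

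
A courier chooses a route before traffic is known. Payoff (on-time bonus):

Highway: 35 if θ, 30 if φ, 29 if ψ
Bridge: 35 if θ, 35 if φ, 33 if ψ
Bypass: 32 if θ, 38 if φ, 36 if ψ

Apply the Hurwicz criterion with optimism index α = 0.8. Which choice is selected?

Bypass

Highway: 0.8·35 + 0.2·29 = 33.8
Bridge: 0.8·35 + 0.2·33 = 34.6
Bypass: 0.8·38 + 0.2·32 = 36.8
Highest Hurwicz score = 36.8 → Bypass.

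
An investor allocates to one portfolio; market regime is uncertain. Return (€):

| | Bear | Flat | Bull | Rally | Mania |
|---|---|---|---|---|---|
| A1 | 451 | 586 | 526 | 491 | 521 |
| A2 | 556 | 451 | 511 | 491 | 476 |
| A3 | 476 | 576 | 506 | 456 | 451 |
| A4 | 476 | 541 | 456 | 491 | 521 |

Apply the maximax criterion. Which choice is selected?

A1

Row maxima: A1=586, A2=556, A3=576, A4=541
Best best-case = 586 → A1.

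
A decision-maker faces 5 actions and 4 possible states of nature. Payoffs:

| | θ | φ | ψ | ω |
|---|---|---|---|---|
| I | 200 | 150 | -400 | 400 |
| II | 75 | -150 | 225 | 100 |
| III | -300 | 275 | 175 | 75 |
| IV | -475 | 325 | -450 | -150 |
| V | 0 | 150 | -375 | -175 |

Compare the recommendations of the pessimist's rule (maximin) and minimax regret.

maximin → II; minimax regret → II (agree)

Row minima: I=-400, II=-150, III=-300, IV=-475, V=-375
Best worst-case = -150 → II.
Column bests: θ=200, φ=325, ψ=225, ω=400.
I regrets: 0, 175, 625, 0 → max 625
II regrets: 125, 475, 0, 300 → max 475
III regrets: 500, 50, 50, 325 → max 500
IV regrets: 675, 0, 675, 550 → max 675
V regrets: 200, 175, 600, 575 → max 600
Smallest max regret = 475 → II.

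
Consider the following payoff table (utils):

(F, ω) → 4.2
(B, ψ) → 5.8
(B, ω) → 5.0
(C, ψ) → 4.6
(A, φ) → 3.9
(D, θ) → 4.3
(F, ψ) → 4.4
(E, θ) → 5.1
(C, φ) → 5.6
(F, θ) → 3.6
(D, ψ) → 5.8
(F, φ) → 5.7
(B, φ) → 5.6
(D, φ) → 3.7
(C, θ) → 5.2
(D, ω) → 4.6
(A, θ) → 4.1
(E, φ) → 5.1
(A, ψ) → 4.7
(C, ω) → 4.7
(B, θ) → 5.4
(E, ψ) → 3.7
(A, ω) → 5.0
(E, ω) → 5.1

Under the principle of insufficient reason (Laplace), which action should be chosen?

Row averages: A=4.425, B=5.45, C=5.025, D=4.6, E=4.75, F=4.475
Highest average = 5.45 → B.

B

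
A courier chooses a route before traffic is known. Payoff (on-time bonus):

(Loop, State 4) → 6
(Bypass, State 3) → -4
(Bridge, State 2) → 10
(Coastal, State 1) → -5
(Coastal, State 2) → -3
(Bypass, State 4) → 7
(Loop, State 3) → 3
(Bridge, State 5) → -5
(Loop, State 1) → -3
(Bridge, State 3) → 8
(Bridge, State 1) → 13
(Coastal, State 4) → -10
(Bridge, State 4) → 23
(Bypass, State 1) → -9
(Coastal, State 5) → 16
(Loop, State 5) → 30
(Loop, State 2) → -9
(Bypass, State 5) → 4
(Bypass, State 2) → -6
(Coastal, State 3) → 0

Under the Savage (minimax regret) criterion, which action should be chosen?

Column bests: State 1=13, State 2=10, State 3=8, State 4=23, State 5=30.
Bypass regrets: 22, 16, 12, 16, 26 → max 26
Bridge regrets: 0, 0, 0, 0, 35 → max 35
Loop regrets: 16, 19, 5, 17, 0 → max 19
Coastal regrets: 18, 13, 8, 33, 14 → max 33
Smallest max regret = 19 → Loop.

Loop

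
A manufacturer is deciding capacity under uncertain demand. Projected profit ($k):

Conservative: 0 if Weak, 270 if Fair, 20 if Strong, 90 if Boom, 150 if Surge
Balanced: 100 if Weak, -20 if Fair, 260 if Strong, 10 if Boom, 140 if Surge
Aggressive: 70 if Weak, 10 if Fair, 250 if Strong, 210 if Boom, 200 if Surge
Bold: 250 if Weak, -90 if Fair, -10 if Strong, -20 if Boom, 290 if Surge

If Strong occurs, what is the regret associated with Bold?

270

Best payoff under Strong is 260.
Regret = 260 − (-10) = 270.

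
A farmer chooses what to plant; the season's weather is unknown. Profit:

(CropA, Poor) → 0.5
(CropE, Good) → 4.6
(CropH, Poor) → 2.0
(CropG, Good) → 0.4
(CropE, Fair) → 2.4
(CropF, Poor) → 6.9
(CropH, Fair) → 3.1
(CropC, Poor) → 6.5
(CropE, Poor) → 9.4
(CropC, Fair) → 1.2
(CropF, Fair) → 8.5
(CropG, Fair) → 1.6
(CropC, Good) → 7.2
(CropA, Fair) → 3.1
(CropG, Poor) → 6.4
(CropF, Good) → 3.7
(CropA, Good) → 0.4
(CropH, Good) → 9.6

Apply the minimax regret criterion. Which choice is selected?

CropF

Column bests: Poor=9.4, Fair=8.5, Good=9.6.
CropC regrets: 2.9, 7.3, 2.4 → max 7.3
CropE regrets: 0.0, 6.1, 5.0 → max 6.1
CropH regrets: 7.4, 5.4, 0.0 → max 7.4
CropF regrets: 2.5, 0.0, 5.9 → max 5.9
CropA regrets: 8.9, 5.4, 9.2 → max 9.2
CropG regrets: 3.0, 6.9, 9.2 → max 9.2
Smallest max regret = 5.9 → CropF.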